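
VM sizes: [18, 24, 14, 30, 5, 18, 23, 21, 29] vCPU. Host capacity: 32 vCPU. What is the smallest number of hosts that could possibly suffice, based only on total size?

6 hosts

Total size = 18 + 24 + 14 + 30 + 5 + 18 + 23 + 21 + 29 = 182 vCPU.
⌈182 / 32⌉ = 6.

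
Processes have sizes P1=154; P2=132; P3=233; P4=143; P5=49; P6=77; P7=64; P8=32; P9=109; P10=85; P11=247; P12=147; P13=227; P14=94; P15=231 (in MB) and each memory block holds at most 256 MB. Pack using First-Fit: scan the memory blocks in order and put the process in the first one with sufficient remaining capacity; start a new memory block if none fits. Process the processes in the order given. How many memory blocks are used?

9

memory block 1: place P1 (154 MB), 102 MB left
memory block 2: place P2 (132 MB), 124 MB left
memory block 3: place P3 (233 MB), 23 MB left
memory block 4: place P4 (143 MB), 113 MB left
memory block 1: place P5 (49 MB), 53 MB left
memory block 2: place P6 (77 MB), 47 MB left
memory block 4: place P7 (64 MB), 49 MB left
memory block 1: place P8 (32 MB), 21 MB left
memory block 5: place P9 (109 MB), 147 MB left
memory block 5: place P10 (85 MB), 62 MB left
memory block 6: place P11 (247 MB), 9 MB left
memory block 7: place P12 (147 MB), 109 MB left
memory block 8: place P13 (227 MB), 29 MB left
memory block 7: place P14 (94 MB), 15 MB left
memory block 9: place P15 (231 MB), 25 MB left
Final memory blocks: [154,49,32] [132,77] [233] [143,64] [109,85] [247] [147,94] [227] [231].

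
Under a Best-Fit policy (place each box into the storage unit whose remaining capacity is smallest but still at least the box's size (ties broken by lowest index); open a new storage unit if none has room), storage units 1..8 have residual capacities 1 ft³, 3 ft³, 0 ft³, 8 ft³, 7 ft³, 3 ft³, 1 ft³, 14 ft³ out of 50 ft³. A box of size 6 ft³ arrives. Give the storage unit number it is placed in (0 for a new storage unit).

Storage units with room: storage unit 4 (8 ft³), storage unit 5 (7 ft³), storage unit 8 (14 ft³).
Tightest fit is storage unit 5 with 7 ft³ free.

5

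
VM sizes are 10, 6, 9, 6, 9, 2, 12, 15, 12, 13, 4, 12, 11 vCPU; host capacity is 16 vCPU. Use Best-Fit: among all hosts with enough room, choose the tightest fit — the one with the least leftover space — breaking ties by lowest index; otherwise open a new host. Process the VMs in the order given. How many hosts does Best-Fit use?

9 hosts

host 1: place 10 vCPU, 6 vCPU left
host 1: place 6 vCPU, 0 vCPU left
host 2: place 9 vCPU, 7 vCPU left
host 2: place 6 vCPU, 1 vCPU left
host 3: place 9 vCPU, 7 vCPU left
host 3: place 2 vCPU, 5 vCPU left
host 4: place 12 vCPU, 4 vCPU left
host 5: place 15 vCPU, 1 vCPU left
host 6: place 12 vCPU, 4 vCPU left
host 7: place 13 vCPU, 3 vCPU left
host 4: place 4 vCPU, 0 vCPU left
host 8: place 12 vCPU, 4 vCPU left
host 9: place 11 vCPU, 5 vCPU left
Final hosts: [10,6] [9,6] [9,2] [12,4] [15] [12] [13] [12] [11].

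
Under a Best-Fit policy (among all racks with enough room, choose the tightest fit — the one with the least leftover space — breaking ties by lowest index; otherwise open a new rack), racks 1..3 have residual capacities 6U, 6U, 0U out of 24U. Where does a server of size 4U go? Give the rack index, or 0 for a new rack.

1

Racks with room: rack 1 (6U), rack 2 (6U).
Tightest fit is rack 1 with 6U free.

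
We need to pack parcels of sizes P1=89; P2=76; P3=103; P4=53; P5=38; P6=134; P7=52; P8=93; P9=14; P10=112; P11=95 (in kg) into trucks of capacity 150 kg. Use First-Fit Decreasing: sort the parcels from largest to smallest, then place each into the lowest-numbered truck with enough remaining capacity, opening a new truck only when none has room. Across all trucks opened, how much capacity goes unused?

191

Sorted descending: 134, 112, 103, 95, 93, 89, 76, 53, 52, 38, 14.
Put 134 kg in truck 1; 16 kg remain.
Put 112 kg in truck 2; 38 kg remain.
Put 103 kg in truck 3; 47 kg remain.
Put 95 kg in truck 4; 55 kg remain.
Put 93 kg in truck 5; 57 kg remain.
Put 89 kg in truck 6; 61 kg remain.
Put 76 kg in truck 7; 74 kg remain.
Put 53 kg in truck 4; 2 kg remain.
Put 52 kg in truck 5; 5 kg remain.
Put 38 kg in truck 2; 0 kg remain.
Put 14 kg in truck 1; 2 kg remain.
7 trucks × 150 kg = 1050 kg; used 859 kg; unused 191 kg.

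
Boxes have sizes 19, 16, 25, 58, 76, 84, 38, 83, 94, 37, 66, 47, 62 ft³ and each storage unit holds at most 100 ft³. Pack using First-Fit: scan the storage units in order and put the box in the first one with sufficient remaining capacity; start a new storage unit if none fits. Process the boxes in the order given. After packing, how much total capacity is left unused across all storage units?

19 ft³ → storage unit 1 (remaining 81 ft³)
16 ft³ → storage unit 1 (remaining 65 ft³)
25 ft³ → storage unit 1 (remaining 40 ft³)
58 ft³ → storage unit 2 (remaining 42 ft³)
76 ft³ → storage unit 3 (remaining 24 ft³)
84 ft³ → storage unit 4 (remaining 16 ft³)
38 ft³ → storage unit 1 (remaining 2 ft³)
83 ft³ → storage unit 5 (remaining 17 ft³)
94 ft³ → storage unit 6 (remaining 6 ft³)
37 ft³ → storage unit 2 (remaining 5 ft³)
66 ft³ → storage unit 7 (remaining 34 ft³)
47 ft³ → storage unit 8 (remaining 53 ft³)
62 ft³ → storage unit 9 (remaining 38 ft³)
9 storage units × 100 ft³ = 900 ft³; used 705 ft³; unused 195 ft³.

195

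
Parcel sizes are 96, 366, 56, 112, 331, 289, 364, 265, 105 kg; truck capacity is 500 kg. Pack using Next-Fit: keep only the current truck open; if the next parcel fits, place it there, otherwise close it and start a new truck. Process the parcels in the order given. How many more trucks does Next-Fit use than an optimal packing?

0

Next-Fit: [96,366] [56,112,331] [289] [364] [265,105] → 5 trucks.
5 parcels exceed 250 kg (half the capacity), and no two of those can share a truck, so at least 5 trucks are needed.
So 5 is already optimal.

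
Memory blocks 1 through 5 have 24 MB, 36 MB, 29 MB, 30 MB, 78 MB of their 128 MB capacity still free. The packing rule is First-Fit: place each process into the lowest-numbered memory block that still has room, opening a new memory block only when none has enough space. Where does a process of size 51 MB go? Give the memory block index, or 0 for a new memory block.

5

Memory blocks with room: memory block 5 (78 MB).
The first with room is memory block 5.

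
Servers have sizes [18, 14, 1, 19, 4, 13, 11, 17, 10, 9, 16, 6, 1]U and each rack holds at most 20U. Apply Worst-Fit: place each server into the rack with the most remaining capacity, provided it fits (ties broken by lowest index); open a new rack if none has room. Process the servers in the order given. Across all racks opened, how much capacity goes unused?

21

rack 1: place 18U, 2U left
rack 2: place 14U, 6U left
rack 2: place 1U, 5U left
rack 3: place 19U, 1U left
rack 2: place 4U, 1U left
rack 4: place 13U, 7U left
rack 5: place 11U, 9U left
rack 6: place 17U, 3U left
rack 7: place 10U, 10U left
rack 7: place 9U, 1U left
rack 8: place 16U, 4U left
rack 5: place 6U, 3U left
rack 4: place 1U, 6U left
8 racks × 20U = 160U; used 139U; unused 21U.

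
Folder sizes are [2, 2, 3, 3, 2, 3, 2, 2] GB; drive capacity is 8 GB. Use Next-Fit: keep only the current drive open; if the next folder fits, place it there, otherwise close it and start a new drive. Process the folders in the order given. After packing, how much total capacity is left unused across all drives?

Put 2 GB in drive 1; 6 GB remain.
Put 2 GB in drive 1; 4 GB remain.
Put 3 GB in drive 1; 1 GB remain.
Put 3 GB in drive 2; 5 GB remain.
Put 2 GB in drive 2; 3 GB remain.
Put 3 GB in drive 2; 0 GB remain.
Put 2 GB in drive 3; 6 GB remain.
Put 2 GB in drive 3; 4 GB remain.
3 drives × 8 GB = 24 GB; used 19 GB; unused 5 GB.

5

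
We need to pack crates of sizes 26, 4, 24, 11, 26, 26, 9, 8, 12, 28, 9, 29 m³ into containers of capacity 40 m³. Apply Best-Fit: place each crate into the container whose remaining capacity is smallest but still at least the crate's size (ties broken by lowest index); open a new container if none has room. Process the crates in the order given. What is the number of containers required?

26 m³ → container 1 (remaining 14 m³)
4 m³ → container 1 (remaining 10 m³)
24 m³ → container 2 (remaining 16 m³)
11 m³ → container 2 (remaining 5 m³)
26 m³ → container 3 (remaining 14 m³)
26 m³ → container 4 (remaining 14 m³)
9 m³ → container 1 (remaining 1 m³)
8 m³ → container 3 (remaining 6 m³)
12 m³ → container 4 (remaining 2 m³)
28 m³ → container 5 (remaining 12 m³)
9 m³ → container 5 (remaining 3 m³)
29 m³ → container 6 (remaining 11 m³)

6 containers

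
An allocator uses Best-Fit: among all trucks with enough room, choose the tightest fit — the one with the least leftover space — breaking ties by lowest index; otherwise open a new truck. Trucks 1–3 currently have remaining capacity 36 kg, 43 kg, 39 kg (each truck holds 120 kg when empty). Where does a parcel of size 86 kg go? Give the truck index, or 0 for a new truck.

No truck has ≥ 86 kg free, so a new truck is opened.

0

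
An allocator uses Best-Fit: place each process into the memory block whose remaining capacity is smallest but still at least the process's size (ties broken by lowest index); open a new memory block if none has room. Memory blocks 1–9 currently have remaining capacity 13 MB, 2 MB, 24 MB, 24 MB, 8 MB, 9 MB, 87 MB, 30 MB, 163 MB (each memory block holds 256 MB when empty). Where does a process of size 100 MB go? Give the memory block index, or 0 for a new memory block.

9

Memory blocks with room: memory block 9 (163 MB).
Tightest fit is memory block 9 with 163 MB free.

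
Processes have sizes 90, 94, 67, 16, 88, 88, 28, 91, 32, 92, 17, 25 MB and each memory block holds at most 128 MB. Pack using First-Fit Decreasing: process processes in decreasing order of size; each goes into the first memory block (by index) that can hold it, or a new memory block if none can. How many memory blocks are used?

7

Sorted descending: 94, 92, 91, 90, 88, 88, 67, 32, 28, 25, 17, 16.
memory block 1: place 94 MB, 34 MB left
memory block 2: place 92 MB, 36 MB left
memory block 3: place 91 MB, 37 MB left
memory block 4: place 90 MB, 38 MB left
memory block 5: place 88 MB, 40 MB left
memory block 6: place 88 MB, 40 MB left
memory block 7: place 67 MB, 61 MB left
memory block 1: place 32 MB, 2 MB left
memory block 2: place 28 MB, 8 MB left
memory block 3: place 25 MB, 12 MB left
memory block 4: place 17 MB, 21 MB left
memory block 4: place 16 MB, 5 MB left
Final memory blocks: [94,32] [92,28] [91,25] [90,17,16] [88] [88] [67].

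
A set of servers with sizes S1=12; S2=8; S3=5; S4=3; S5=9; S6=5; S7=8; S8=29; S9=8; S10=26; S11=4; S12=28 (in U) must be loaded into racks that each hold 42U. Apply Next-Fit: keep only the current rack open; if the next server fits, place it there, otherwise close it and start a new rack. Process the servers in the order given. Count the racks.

S1 (12U) → rack 1 (remaining 30U)
S2 (8U) → rack 1 (remaining 22U)
S3 (5U) → rack 1 (remaining 17U)
S4 (3U) → rack 1 (remaining 14U)
S5 (9U) → rack 1 (remaining 5U)
S6 (5U) → rack 1 (remaining 0U)
S7 (8U) → rack 2 (remaining 34U)
S8 (29U) → rack 2 (remaining 5U)
S9 (8U) → rack 3 (remaining 34U)
S10 (26U) → rack 3 (remaining 8U)
S11 (4U) → rack 3 (remaining 4U)
S12 (28U) → rack 4 (remaining 14U)

4 racks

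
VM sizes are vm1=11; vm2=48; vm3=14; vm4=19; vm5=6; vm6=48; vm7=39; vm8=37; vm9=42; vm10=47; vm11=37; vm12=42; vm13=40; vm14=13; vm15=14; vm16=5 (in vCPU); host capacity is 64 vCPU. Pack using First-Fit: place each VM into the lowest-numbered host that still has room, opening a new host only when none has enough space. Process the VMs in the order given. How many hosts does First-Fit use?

10 hosts

vm1 (11 vCPU) → host 1 (remaining 53 vCPU)
vm2 (48 vCPU) → host 1 (remaining 5 vCPU)
vm3 (14 vCPU) → host 2 (remaining 50 vCPU)
vm4 (19 vCPU) → host 2 (remaining 31 vCPU)
vm5 (6 vCPU) → host 2 (remaining 25 vCPU)
vm6 (48 vCPU) → host 3 (remaining 16 vCPU)
vm7 (39 vCPU) → host 4 (remaining 25 vCPU)
vm8 (37 vCPU) → host 5 (remaining 27 vCPU)
vm9 (42 vCPU) → host 6 (remaining 22 vCPU)
vm10 (47 vCPU) → host 7 (remaining 17 vCPU)
vm11 (37 vCPU) → host 8 (remaining 27 vCPU)
vm12 (42 vCPU) → host 9 (remaining 22 vCPU)
vm13 (40 vCPU) → host 10 (remaining 24 vCPU)
vm14 (13 vCPU) → host 2 (remaining 12 vCPU)
vm15 (14 vCPU) → host 3 (remaining 2 vCPU)
vm16 (5 vCPU) → host 1 (remaining 0 vCPU)
Final hosts: [11,48,5] [14,19,6,13] [48,14] [39] [37] [42] [47] [37] [42] [40].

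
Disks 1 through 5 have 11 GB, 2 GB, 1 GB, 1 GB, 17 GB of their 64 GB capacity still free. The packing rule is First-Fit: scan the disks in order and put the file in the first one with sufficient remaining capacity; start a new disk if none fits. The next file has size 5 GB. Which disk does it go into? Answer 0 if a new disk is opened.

Disks with room: disk 1 (11 GB), disk 5 (17 GB).
The first with room is disk 1.

1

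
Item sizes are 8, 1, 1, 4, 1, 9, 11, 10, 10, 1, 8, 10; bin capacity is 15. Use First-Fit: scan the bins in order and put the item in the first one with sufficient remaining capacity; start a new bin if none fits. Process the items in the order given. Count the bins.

bin 1: place 8, 7 left
bin 1: place 1, 6 left
bin 1: place 1, 5 left
bin 1: place 4, 1 left
bin 1: place 1, 0 left
bin 2: place 9, 6 left
bin 3: place 11, 4 left
bin 4: place 10, 5 left
bin 5: place 10, 5 left
bin 2: place 1, 5 left
bin 6: place 8, 7 left
bin 7: place 10, 5 left
Final bins: [8,1,1,4,1] [9,1] [11] [10] [10] [8] [10].

7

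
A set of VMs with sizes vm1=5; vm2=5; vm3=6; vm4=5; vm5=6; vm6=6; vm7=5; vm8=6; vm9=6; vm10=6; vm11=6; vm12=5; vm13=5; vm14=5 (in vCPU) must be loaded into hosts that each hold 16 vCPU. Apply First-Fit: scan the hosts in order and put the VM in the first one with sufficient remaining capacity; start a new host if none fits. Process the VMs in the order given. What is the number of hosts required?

host 1: place vm1 (5 vCPU), 11 vCPU left
host 1: place vm2 (5 vCPU), 6 vCPU left
host 1: place vm3 (6 vCPU), 0 vCPU left
host 2: place vm4 (5 vCPU), 11 vCPU left
host 2: place vm5 (6 vCPU), 5 vCPU left
host 3: place vm6 (6 vCPU), 10 vCPU left
host 2: place vm7 (5 vCPU), 0 vCPU left
host 3: place vm8 (6 vCPU), 4 vCPU left
host 4: place vm9 (6 vCPU), 10 vCPU left
host 4: place vm10 (6 vCPU), 4 vCPU left
host 5: place vm11 (6 vCPU), 10 vCPU left
host 5: place vm12 (5 vCPU), 5 vCPU left
host 5: place vm13 (5 vCPU), 0 vCPU left
host 6: place vm14 (5 vCPU), 11 vCPU left

6 hosts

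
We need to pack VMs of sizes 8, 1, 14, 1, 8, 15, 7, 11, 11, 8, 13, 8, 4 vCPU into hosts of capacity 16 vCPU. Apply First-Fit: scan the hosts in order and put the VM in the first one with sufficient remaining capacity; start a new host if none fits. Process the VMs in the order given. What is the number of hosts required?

8 vCPU → host 1 (remaining 8 vCPU)
1 vCPU → host 1 (remaining 7 vCPU)
14 vCPU → host 2 (remaining 2 vCPU)
1 vCPU → host 1 (remaining 6 vCPU)
8 vCPU → host 3 (remaining 8 vCPU)
15 vCPU → host 4 (remaining 1 vCPU)
7 vCPU → host 3 (remaining 1 vCPU)
11 vCPU → host 5 (remaining 5 vCPU)
11 vCPU → host 6 (remaining 5 vCPU)
8 vCPU → host 7 (remaining 8 vCPU)
13 vCPU → host 8 (remaining 3 vCPU)
8 vCPU → host 7 (remaining 0 vCPU)
4 vCPU → host 1 (remaining 2 vCPU)

8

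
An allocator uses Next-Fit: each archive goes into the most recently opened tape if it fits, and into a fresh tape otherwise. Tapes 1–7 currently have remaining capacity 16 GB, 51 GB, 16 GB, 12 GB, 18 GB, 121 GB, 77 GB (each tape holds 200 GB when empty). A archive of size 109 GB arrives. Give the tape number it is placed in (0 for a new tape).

0

Next-Fit only looks at tape 7, which has 77 GB free.
109 GB does not fit, so a new tape is opened.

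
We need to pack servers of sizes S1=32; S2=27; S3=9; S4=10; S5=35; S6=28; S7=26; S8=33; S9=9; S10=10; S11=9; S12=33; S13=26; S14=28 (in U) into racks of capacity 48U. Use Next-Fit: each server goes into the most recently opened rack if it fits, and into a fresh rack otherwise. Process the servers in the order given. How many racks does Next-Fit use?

10 racks

Put S1 (32U) in rack 1; 16U remain.
Put S2 (27U) in rack 2; 21U remain.
Put S3 (9U) in rack 2; 12U remain.
Put S4 (10U) in rack 2; 2U remain.
Put S5 (35U) in rack 3; 13U remain.
Put S6 (28U) in rack 4; 20U remain.
Put S7 (26U) in rack 5; 22U remain.
Put S8 (33U) in rack 6; 15U remain.
Put S9 (9U) in rack 6; 6U remain.
Put S10 (10U) in rack 7; 38U remain.
Put S11 (9U) in rack 7; 29U remain.
Put S12 (33U) in rack 8; 15U remain.
Put S13 (26U) in rack 9; 22U remain.
Put S14 (28U) in rack 10; 20U remain.
Final racks: [32] [27,9,10] [35] [28] [26] [33,9] [10,9] [33] [26] [28].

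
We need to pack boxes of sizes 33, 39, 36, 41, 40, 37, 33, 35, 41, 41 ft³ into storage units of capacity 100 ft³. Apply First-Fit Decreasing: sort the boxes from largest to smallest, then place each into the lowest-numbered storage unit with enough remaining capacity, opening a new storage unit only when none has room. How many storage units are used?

Sorted descending: 41, 41, 41, 40, 39, 37, 36, 35, 33, 33.
Put 41 ft³ in storage unit 1; 59 ft³ remain.
Put 41 ft³ in storage unit 1; 18 ft³ remain.
Put 41 ft³ in storage unit 2; 59 ft³ remain.
Put 40 ft³ in storage unit 2; 19 ft³ remain.
Put 39 ft³ in storage unit 3; 61 ft³ remain.
Put 37 ft³ in storage unit 3; 24 ft³ remain.
Put 36 ft³ in storage unit 4; 64 ft³ remain.
Put 35 ft³ in storage unit 4; 29 ft³ remain.
Put 33 ft³ in storage unit 5; 67 ft³ remain.
Put 33 ft³ in storage unit 5; 34 ft³ remain.
Final storage units: [41,41] [41,40] [39,37] [36,35] [33,33].

5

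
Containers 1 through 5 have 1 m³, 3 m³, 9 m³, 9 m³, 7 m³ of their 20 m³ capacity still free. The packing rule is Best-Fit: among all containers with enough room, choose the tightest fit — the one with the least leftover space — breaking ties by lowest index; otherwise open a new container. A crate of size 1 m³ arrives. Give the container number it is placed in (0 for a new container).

Containers with room: container 1 (1 m³), container 2 (3 m³), container 3 (9 m³), container 4 (9 m³), container 5 (7 m³).
Tightest fit is container 1 with 1 m³ free.

1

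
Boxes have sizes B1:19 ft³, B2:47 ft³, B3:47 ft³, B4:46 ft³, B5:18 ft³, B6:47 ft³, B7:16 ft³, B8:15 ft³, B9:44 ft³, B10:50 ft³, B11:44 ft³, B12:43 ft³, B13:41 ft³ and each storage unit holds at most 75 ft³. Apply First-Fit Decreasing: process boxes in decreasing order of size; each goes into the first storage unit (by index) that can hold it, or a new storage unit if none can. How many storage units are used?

9 storage units

Sorted descending: 50, 47, 47, 47, 46, 44, 44, 43, 41, 19, 18, 16, 15.
storage unit 1: place 50 ft³, 25 ft³ left
storage unit 2: place 47 ft³, 28 ft³ left
storage unit 3: place 47 ft³, 28 ft³ left
storage unit 4: place 47 ft³, 28 ft³ left
storage unit 5: place 46 ft³, 29 ft³ left
storage unit 6: place 44 ft³, 31 ft³ left
storage unit 7: place 44 ft³, 31 ft³ left
storage unit 8: place 43 ft³, 32 ft³ left
storage unit 9: place 41 ft³, 34 ft³ left
storage unit 1: place 19 ft³, 6 ft³ left
storage unit 2: place 18 ft³, 10 ft³ left
storage unit 3: place 16 ft³, 12 ft³ left
storage unit 4: place 15 ft³, 13 ft³ left
Final storage units: [50,19] [47,18] [47,16] [47,15] [46] [44] [44] [43] [41].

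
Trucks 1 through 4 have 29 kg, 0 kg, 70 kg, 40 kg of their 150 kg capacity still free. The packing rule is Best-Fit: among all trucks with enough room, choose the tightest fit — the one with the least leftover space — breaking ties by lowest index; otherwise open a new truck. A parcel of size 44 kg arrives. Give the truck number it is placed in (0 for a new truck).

Trucks with room: truck 3 (70 kg).
Tightest fit is truck 3 with 70 kg free.

3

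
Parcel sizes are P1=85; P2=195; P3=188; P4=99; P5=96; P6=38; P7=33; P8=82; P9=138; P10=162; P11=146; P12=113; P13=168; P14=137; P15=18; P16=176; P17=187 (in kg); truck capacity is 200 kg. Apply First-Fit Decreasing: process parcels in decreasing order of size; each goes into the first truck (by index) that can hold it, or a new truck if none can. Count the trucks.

12 trucks

Sorted descending: 195, 188, 187, 176, 168, 162, 146, 138, 137, 113, 99, 96, 85, 82, 38, 33, 18.
195 kg → truck 1 (remaining 5 kg)
188 kg → truck 2 (remaining 12 kg)
187 kg → truck 3 (remaining 13 kg)
176 kg → truck 4 (remaining 24 kg)
168 kg → truck 5 (remaining 32 kg)
162 kg → truck 6 (remaining 38 kg)
146 kg → truck 7 (remaining 54 kg)
138 kg → truck 8 (remaining 62 kg)
137 kg → truck 9 (remaining 63 kg)
113 kg → truck 10 (remaining 87 kg)
99 kg → truck 11 (remaining 101 kg)
96 kg → truck 11 (remaining 5 kg)
85 kg → truck 10 (remaining 2 kg)
82 kg → truck 12 (remaining 118 kg)
38 kg → truck 6 (remaining 0 kg)
33 kg → truck 7 (remaining 21 kg)
18 kg → truck 4 (remaining 6 kg)
Final trucks: [195] [188] [187] [176,18] [168] [162,38] [146,33] [138] [137] [113,85] [99,96] [82].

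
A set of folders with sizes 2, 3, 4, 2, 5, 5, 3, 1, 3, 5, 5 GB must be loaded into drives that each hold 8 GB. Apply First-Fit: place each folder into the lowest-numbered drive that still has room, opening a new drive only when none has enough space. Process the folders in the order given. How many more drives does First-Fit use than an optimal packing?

1

First-Fit: [2,3,2,1] [4,3] [5,3] [5] [5] [5] → 6 drives.
Total size 38 GB; any packing needs at least ⌈38/8⌉ = 5 drives.
An optimal packing achieves that bound: [5,3] [5,3] [5,3] [5,2,1] [4,2] → 5 drives.
Excess: 6 − 5 = 1.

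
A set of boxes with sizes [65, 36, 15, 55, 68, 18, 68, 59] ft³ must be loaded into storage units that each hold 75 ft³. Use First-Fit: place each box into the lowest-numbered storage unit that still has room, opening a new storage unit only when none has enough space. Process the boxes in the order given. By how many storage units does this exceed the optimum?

First-Fit: [65] [36,15,18] [55] [68] [68] [59] → 6 storage units.
Total size 384 ft³; any packing needs at least ⌈384/75⌉ = 6 storage units.
So 6 is already optimal.

0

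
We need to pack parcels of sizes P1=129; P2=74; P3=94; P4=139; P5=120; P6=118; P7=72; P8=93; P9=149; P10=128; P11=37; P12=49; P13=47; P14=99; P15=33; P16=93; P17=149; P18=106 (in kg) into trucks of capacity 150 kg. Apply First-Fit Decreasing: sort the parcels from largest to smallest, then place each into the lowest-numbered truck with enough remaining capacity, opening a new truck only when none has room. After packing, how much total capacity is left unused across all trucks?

221

Sorted descending: 149, 149, 139, 129, 128, 120, 118, 106, 99, 94, 93, 93, 74, 72, 49, 47, 37, 33.
Put 149 kg in truck 1; 1 kg remain.
Put 149 kg in truck 2; 1 kg remain.
Put 139 kg in truck 3; 11 kg remain.
Put 129 kg in truck 4; 21 kg remain.
Put 128 kg in truck 5; 22 kg remain.
Put 120 kg in truck 6; 30 kg remain.
Put 118 kg in truck 7; 32 kg remain.
Put 106 kg in truck 8; 44 kg remain.
Put 99 kg in truck 9; 51 kg remain.
Put 94 kg in truck 10; 56 kg remain.
Put 93 kg in truck 11; 57 kg remain.
Put 93 kg in truck 12; 57 kg remain.
Put 74 kg in truck 13; 76 kg remain.
Put 72 kg in truck 13; 4 kg remain.
Put 49 kg in truck 9; 2 kg remain.
Put 47 kg in truck 10; 9 kg remain.
Put 37 kg in truck 8; 7 kg remain.
Put 33 kg in truck 11; 24 kg remain.
13 trucks × 150 kg = 1950 kg; used 1729 kg; unused 221 kg.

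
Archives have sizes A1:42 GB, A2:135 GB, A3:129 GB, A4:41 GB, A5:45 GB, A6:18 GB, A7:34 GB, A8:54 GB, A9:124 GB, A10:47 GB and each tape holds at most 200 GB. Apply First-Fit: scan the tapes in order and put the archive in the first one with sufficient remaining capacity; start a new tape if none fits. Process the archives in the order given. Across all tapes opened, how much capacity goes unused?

Put A1 (42 GB) in tape 1; 158 GB remain.
Put A2 (135 GB) in tape 1; 23 GB remain.
Put A3 (129 GB) in tape 2; 71 GB remain.
Put A4 (41 GB) in tape 2; 30 GB remain.
Put A5 (45 GB) in tape 3; 155 GB remain.
Put A6 (18 GB) in tape 1; 5 GB remain.
Put A7 (34 GB) in tape 3; 121 GB remain.
Put A8 (54 GB) in tape 3; 67 GB remain.
Put A9 (124 GB) in tape 4; 76 GB remain.
Put A10 (47 GB) in tape 3; 20 GB remain.
4 tapes × 200 GB = 800 GB; used 669 GB; unused 131 GB.

131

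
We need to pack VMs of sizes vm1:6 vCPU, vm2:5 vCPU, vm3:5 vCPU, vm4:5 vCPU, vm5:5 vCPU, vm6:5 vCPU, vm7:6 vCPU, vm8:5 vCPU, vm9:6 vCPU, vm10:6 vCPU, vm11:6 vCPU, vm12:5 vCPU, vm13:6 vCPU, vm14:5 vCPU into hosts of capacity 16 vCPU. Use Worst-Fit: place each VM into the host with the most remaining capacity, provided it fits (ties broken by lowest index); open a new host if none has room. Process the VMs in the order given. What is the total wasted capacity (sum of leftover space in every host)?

20

vm1 (6 vCPU) → host 1 (remaining 10 vCPU)
vm2 (5 vCPU) → host 1 (remaining 5 vCPU)
vm3 (5 vCPU) → host 1 (remaining 0 vCPU)
vm4 (5 vCPU) → host 2 (remaining 11 vCPU)
vm5 (5 vCPU) → host 2 (remaining 6 vCPU)
vm6 (5 vCPU) → host 2 (remaining 1 vCPU)
vm7 (6 vCPU) → host 3 (remaining 10 vCPU)
vm8 (5 vCPU) → host 3 (remaining 5 vCPU)
vm9 (6 vCPU) → host 4 (remaining 10 vCPU)
vm10 (6 vCPU) → host 4 (remaining 4 vCPU)
vm11 (6 vCPU) → host 5 (remaining 10 vCPU)
vm12 (5 vCPU) → host 5 (remaining 5 vCPU)
vm13 (6 vCPU) → host 6 (remaining 10 vCPU)
vm14 (5 vCPU) → host 6 (remaining 5 vCPU)
6 hosts × 16 vCPU = 96 vCPU; used 76 vCPU; unused 20 vCPU.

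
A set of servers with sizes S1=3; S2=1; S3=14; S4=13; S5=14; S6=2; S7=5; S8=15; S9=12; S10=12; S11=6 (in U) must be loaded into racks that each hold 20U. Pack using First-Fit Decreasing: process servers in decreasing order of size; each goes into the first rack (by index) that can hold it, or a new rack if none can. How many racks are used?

Sorted descending: 15, 14, 14, 13, 12, 12, 6, 5, 3, 2, 1.
rack 1: place 15U, 5U left
rack 2: place 14U, 6U left
rack 3: place 14U, 6U left
rack 4: place 13U, 7U left
rack 5: place 12U, 8U left
rack 6: place 12U, 8U left
rack 2: place 6U, 0U left
rack 1: place 5U, 0U left
rack 3: place 3U, 3U left
rack 3: place 2U, 1U left
rack 3: place 1U, 0U left
Final racks: [15,5] [14,6] [14,3,2,1] [13] [12] [12].

6 racks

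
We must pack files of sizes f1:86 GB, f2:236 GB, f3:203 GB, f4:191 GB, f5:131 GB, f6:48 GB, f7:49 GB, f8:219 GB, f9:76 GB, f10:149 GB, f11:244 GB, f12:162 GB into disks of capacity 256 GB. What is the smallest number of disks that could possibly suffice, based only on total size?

Total size = 86 + 236 + 203 + 191 + 131 + 48 + 49 + 219 + 76 + 149 + 244 + 162 = 1794 GB.
⌈1794 / 256⌉ = 8.

8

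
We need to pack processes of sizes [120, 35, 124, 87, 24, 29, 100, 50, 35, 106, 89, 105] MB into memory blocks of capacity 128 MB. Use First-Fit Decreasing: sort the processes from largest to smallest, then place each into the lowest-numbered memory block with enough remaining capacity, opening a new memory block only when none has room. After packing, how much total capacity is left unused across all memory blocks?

120

Sorted descending: 124, 120, 106, 105, 100, 89, 87, 50, 35, 35, 29, 24.
memory block 1: place 124 MB, 4 MB left
memory block 2: place 120 MB, 8 MB left
memory block 3: place 106 MB, 22 MB left
memory block 4: place 105 MB, 23 MB left
memory block 5: place 100 MB, 28 MB left
memory block 6: place 89 MB, 39 MB left
memory block 7: place 87 MB, 41 MB left
memory block 8: place 50 MB, 78 MB left
memory block 6: place 35 MB, 4 MB left
memory block 7: place 35 MB, 6 MB left
memory block 8: place 29 MB, 49 MB left
memory block 5: place 24 MB, 4 MB left
8 memory blocks × 128 MB = 1024 MB; used 904 MB; unused 120 MB.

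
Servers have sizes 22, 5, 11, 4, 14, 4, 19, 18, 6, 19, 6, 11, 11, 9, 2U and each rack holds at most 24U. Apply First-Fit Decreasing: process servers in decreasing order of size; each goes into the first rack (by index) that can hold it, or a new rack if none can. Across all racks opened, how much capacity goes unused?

Sorted descending: 22, 19, 19, 18, 14, 11, 11, 11, 9, 6, 6, 5, 4, 4, 2.
22U → rack 1 (remaining 2U)
19U → rack 2 (remaining 5U)
19U → rack 3 (remaining 5U)
18U → rack 4 (remaining 6U)
14U → rack 5 (remaining 10U)
11U → rack 6 (remaining 13U)
11U → rack 6 (remaining 2U)
11U → rack 7 (remaining 13U)
9U → rack 5 (remaining 1U)
6U → rack 4 (remaining 0U)
6U → rack 7 (remaining 7U)
5U → rack 2 (remaining 0U)
4U → rack 3 (remaining 1U)
4U → rack 7 (remaining 3U)
2U → rack 1 (remaining 0U)
7 racks × 24U = 168U; used 161U; unused 7U.

7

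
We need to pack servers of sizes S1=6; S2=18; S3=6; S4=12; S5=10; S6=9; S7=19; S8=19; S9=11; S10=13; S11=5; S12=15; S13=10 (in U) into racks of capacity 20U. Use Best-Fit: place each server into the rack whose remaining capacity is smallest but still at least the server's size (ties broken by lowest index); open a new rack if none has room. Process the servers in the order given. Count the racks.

S1 (6U) → rack 1 (remaining 14U)
S2 (18U) → rack 2 (remaining 2U)
S3 (6U) → rack 1 (remaining 8U)
S4 (12U) → rack 3 (remaining 8U)
S5 (10U) → rack 4 (remaining 10U)
S6 (9U) → rack 4 (remaining 1U)
S7 (19U) → rack 5 (remaining 1U)
S8 (19U) → rack 6 (remaining 1U)
S9 (11U) → rack 7 (remaining 9U)
S10 (13U) → rack 8 (remaining 7U)
S11 (5U) → rack 8 (remaining 2U)
S12 (15U) → rack 9 (remaining 5U)
S13 (10U) → rack 10 (remaining 10U)

10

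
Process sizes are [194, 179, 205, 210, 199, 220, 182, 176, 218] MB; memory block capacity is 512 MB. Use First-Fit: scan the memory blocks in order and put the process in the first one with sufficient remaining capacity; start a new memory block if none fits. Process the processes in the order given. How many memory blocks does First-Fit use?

5 memory blocks

194 MB → memory block 1 (remaining 318 MB)
179 MB → memory block 1 (remaining 139 MB)
205 MB → memory block 2 (remaining 307 MB)
210 MB → memory block 2 (remaining 97 MB)
199 MB → memory block 3 (remaining 313 MB)
220 MB → memory block 3 (remaining 93 MB)
182 MB → memory block 4 (remaining 330 MB)
176 MB → memory block 4 (remaining 154 MB)
218 MB → memory block 5 (remaining 294 MB)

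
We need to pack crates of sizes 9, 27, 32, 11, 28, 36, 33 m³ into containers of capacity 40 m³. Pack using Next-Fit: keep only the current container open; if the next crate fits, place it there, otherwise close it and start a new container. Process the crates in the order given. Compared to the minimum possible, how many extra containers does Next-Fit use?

0

Next-Fit: [9,27] [32] [11,28] [36] [33] → 5 containers.
Total size 176 m³; any packing needs at least ⌈176/40⌉ = 5 containers.
So 5 is already optimal.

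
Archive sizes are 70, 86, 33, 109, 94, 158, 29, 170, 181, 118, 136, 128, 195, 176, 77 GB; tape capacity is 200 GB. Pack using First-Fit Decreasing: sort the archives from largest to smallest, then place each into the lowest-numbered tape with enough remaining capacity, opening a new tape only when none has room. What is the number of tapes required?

10

Sorted descending: 195, 181, 176, 170, 158, 136, 128, 118, 109, 94, 86, 77, 70, 33, 29.
tape 1: place 195 GB, 5 GB left
tape 2: place 181 GB, 19 GB left
tape 3: place 176 GB, 24 GB left
tape 4: place 170 GB, 30 GB left
tape 5: place 158 GB, 42 GB left
tape 6: place 136 GB, 64 GB left
tape 7: place 128 GB, 72 GB left
tape 8: place 118 GB, 82 GB left
tape 9: place 109 GB, 91 GB left
tape 10: place 94 GB, 106 GB left
tape 9: place 86 GB, 5 GB left
tape 8: place 77 GB, 5 GB left
tape 7: place 70 GB, 2 GB left
tape 5: place 33 GB, 9 GB left
tape 4: place 29 GB, 1 GB left
Final tapes: [195] [181] [176] [170,29] [158,33] [136] [128,70] [118,77] [109,86] [94].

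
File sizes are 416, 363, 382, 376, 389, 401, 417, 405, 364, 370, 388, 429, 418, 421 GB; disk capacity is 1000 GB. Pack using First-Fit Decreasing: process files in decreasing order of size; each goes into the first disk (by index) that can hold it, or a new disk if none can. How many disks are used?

7 disks

Sorted descending: 429, 421, 418, 417, 416, 405, 401, 389, 388, 382, 376, 370, 364, 363.
429 GB → disk 1 (remaining 571 GB)
421 GB → disk 1 (remaining 150 GB)
418 GB → disk 2 (remaining 582 GB)
417 GB → disk 2 (remaining 165 GB)
416 GB → disk 3 (remaining 584 GB)
405 GB → disk 3 (remaining 179 GB)
401 GB → disk 4 (remaining 599 GB)
389 GB → disk 4 (remaining 210 GB)
388 GB → disk 5 (remaining 612 GB)
382 GB → disk 5 (remaining 230 GB)
376 GB → disk 6 (remaining 624 GB)
370 GB → disk 6 (remaining 254 GB)
364 GB → disk 7 (remaining 636 GB)
363 GB → disk 7 (remaining 273 GB)
Final disks: [429,421] [418,417] [416,405] [401,389] [388,382] [376,370] [364,363].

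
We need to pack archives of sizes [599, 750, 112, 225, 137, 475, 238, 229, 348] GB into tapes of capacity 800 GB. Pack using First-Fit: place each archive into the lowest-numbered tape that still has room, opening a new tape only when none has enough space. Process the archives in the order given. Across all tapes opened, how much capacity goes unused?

887

tape 1: place 599 GB, 201 GB left
tape 2: place 750 GB, 50 GB left
tape 1: place 112 GB, 89 GB left
tape 3: place 225 GB, 575 GB left
tape 3: place 137 GB, 438 GB left
tape 4: place 475 GB, 325 GB left
tape 3: place 238 GB, 200 GB left
tape 4: place 229 GB, 96 GB left
tape 5: place 348 GB, 452 GB left
5 tapes × 800 GB = 4000 GB; used 3113 GB; unused 887 GB.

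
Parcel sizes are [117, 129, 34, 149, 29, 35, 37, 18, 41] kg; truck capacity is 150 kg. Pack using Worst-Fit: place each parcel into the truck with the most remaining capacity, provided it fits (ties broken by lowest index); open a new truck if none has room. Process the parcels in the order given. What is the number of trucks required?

5

Put 117 kg in truck 1; 33 kg remain.
Put 129 kg in truck 2; 21 kg remain.
Put 34 kg in truck 3; 116 kg remain.
Put 149 kg in truck 4; 1 kg remain.
Put 29 kg in truck 3; 87 kg remain.
Put 35 kg in truck 3; 52 kg remain.
Put 37 kg in truck 3; 15 kg remain.
Put 18 kg in truck 1; 15 kg remain.
Put 41 kg in truck 5; 109 kg remain.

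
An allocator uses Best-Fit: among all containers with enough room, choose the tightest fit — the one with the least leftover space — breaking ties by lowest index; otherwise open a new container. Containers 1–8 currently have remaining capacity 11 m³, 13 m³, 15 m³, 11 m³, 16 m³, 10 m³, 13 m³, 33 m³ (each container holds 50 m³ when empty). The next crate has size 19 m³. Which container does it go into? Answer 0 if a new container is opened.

8

Containers with room: container 8 (33 m³).
Tightest fit is container 8 with 33 m³ free.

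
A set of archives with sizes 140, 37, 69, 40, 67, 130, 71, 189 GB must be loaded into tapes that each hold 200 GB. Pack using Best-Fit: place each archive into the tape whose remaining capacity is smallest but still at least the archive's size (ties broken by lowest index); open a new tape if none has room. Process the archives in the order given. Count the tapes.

tape 1: place 140 GB, 60 GB left
tape 1: place 37 GB, 23 GB left
tape 2: place 69 GB, 131 GB left
tape 2: place 40 GB, 91 GB left
tape 2: place 67 GB, 24 GB left
tape 3: place 130 GB, 70 GB left
tape 4: place 71 GB, 129 GB left
tape 5: place 189 GB, 11 GB left

5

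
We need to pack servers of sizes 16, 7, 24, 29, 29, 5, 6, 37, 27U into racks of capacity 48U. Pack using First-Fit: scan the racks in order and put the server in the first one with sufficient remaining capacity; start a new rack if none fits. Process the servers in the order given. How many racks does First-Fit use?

Put 16U in rack 1; 32U remain.
Put 7U in rack 1; 25U remain.
Put 24U in rack 1; 1U remain.
Put 29U in rack 2; 19U remain.
Put 29U in rack 3; 19U remain.
Put 5U in rack 2; 14U remain.
Put 6U in rack 2; 8U remain.
Put 37U in rack 4; 11U remain.
Put 27U in rack 5; 21U remain.
Final racks: [16,7,24] [29,5,6] [29] [37] [27].

5 racks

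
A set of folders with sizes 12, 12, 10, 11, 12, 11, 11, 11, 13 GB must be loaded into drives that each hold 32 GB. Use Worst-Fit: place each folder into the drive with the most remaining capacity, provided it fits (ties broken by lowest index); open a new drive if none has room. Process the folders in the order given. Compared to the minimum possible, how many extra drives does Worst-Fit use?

0

Worst-Fit: [12,12] [10,11,11] [12,11] [11,13] → 4 drives.
Total size 103 GB; any packing needs at least ⌈103/32⌉ = 4 drives.
So 4 is already optimal.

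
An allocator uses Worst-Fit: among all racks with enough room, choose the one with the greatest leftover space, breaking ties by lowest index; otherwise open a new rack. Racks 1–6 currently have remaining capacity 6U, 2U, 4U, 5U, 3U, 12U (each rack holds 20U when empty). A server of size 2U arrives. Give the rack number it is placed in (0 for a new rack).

6

Racks with room: rack 1 (6U), rack 2 (2U), rack 3 (4U), rack 4 (5U), rack 5 (3U), rack 6 (12U).
Most room is rack 6 with 12U free.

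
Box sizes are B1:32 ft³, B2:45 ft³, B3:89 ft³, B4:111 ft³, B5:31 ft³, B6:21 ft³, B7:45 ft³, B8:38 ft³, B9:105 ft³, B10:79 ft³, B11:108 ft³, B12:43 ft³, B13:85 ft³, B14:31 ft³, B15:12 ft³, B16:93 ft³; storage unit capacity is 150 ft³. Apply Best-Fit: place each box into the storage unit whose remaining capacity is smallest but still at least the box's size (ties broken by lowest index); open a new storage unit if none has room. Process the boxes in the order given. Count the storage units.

Put B1 (32 ft³) in storage unit 1; 118 ft³ remain.
Put B2 (45 ft³) in storage unit 1; 73 ft³ remain.
Put B3 (89 ft³) in storage unit 2; 61 ft³ remain.
Put B4 (111 ft³) in storage unit 3; 39 ft³ remain.
Put B5 (31 ft³) in storage unit 3; 8 ft³ remain.
Put B6 (21 ft³) in storage unit 2; 40 ft³ remain.
Put B7 (45 ft³) in storage unit 1; 28 ft³ remain.
Put B8 (38 ft³) in storage unit 2; 2 ft³ remain.
Put B9 (105 ft³) in storage unit 4; 45 ft³ remain.
Put B10 (79 ft³) in storage unit 5; 71 ft³ remain.
Put B11 (108 ft³) in storage unit 6; 42 ft³ remain.
Put B12 (43 ft³) in storage unit 4; 2 ft³ remain.
Put B13 (85 ft³) in storage unit 7; 65 ft³ remain.
Put B14 (31 ft³) in storage unit 6; 11 ft³ remain.
Put B15 (12 ft³) in storage unit 1; 16 ft³ remain.
Put B16 (93 ft³) in storage unit 8; 57 ft³ remain.
Final storage units: [32,45,45,12] [89,21,38] [111,31] [105,43] [79] [108,31] [85] [93].

8 storage units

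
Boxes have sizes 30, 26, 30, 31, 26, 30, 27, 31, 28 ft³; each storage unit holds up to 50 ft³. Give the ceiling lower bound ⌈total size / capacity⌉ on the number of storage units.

6 storage units

Total size = 30 + 26 + 30 + 31 + 26 + 30 + 27 + 31 + 28 = 259 ft³.
⌈259 / 50⌉ = 6.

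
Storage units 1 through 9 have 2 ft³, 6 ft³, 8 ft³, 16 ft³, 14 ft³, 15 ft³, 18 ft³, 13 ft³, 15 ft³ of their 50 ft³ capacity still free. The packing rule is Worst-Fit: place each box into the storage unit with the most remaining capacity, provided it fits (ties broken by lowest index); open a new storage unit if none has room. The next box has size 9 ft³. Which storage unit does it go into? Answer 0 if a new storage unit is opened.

7

Storage units with room: storage unit 4 (16 ft³), storage unit 5 (14 ft³), storage unit 6 (15 ft³), storage unit 7 (18 ft³), storage unit 8 (13 ft³), storage unit 9 (15 ft³).
Most room is storage unit 7 with 18 ft³ free.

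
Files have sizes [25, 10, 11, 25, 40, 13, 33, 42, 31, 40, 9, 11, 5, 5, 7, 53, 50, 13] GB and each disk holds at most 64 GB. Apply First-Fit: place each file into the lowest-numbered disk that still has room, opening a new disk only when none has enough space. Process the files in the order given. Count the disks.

8 disks

disk 1: place 25 GB, 39 GB left
disk 1: place 10 GB, 29 GB left
disk 1: place 11 GB, 18 GB left
disk 2: place 25 GB, 39 GB left
disk 3: place 40 GB, 24 GB left
disk 1: place 13 GB, 5 GB left
disk 2: place 33 GB, 6 GB left
disk 4: place 42 GB, 22 GB left
disk 5: place 31 GB, 33 GB left
disk 6: place 40 GB, 24 GB left
disk 3: place 9 GB, 15 GB left
disk 3: place 11 GB, 4 GB left
disk 1: place 5 GB, 0 GB left
disk 2: place 5 GB, 1 GB left
disk 4: place 7 GB, 15 GB left
disk 7: place 53 GB, 11 GB left
disk 8: place 50 GB, 14 GB left
disk 4: place 13 GB, 2 GB left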